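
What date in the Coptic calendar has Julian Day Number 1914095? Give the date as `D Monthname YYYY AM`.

The proleptic Gregorian equivalent of JDN 1914095 is 6 July 528.
In the Coptic calendar that day is 10 Epip 244 AM.

10 Epip 244 AM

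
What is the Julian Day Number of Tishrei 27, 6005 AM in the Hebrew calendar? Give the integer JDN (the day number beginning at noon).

2540966

Equivalently 29 October 2244 (Gregorian).
JDN 2451545 is 1 January 2000 CE (Gregorian); the target day is +89421 days from there, so JDN = 2540966.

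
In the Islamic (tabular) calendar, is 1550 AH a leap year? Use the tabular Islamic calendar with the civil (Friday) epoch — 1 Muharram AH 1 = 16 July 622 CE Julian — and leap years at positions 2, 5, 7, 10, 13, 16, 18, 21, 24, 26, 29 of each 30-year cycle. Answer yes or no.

Year 1550 AH is year 20 of its 30-year cycle; leap positions are 2, 5, 7, 10, 13, 16, 18, 21, 24, 26, 29, so it is a common year (354 days).

no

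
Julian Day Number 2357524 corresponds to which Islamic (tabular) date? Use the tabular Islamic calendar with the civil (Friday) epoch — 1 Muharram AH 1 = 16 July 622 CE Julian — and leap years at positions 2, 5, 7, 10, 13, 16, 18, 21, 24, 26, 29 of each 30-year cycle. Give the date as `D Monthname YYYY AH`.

The Gregorian equivalent of JDN 2357524 is 31 July 1742.
In the tabular Islamic calendar that day is 28 Jumada al-Awwal 1155 AH.

28 Jumada al-Awwal 1155 AH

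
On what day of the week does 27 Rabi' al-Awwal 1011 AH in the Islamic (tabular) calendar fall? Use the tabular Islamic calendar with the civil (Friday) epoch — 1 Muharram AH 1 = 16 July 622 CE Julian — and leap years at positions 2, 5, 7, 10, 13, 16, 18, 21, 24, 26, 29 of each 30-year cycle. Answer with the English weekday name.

Equivalently 14 September 1602 Gregorian, JDN 2306435.
JDN 2306435 mod 7 = 5, and JDN 0 was a Monday, so this is a Saturday.

Saturday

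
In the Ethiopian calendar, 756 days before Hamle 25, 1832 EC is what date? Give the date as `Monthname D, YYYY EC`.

Sene 30, 1830 EC

JDN of Hamle 25, 1832 EC = 2393318.
2393318 − 756 = 2392562.
JDN 2392562 in the Ethiopian calendar is Sene 30, 1830 EC.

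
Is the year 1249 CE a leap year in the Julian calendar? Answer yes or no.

1249 mod 4 = 1, so it is a common year in the Julian calendar.

no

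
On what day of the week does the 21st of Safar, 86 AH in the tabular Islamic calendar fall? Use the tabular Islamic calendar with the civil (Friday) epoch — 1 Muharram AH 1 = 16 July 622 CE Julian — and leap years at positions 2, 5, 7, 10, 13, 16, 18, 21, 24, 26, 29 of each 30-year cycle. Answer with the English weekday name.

In the proleptic Gregorian calendar this is 25 February 705 (JDN 1978611).
1978611 ≡ 5 (mod 7); counting from Monday = 0 gives Saturday.

Saturday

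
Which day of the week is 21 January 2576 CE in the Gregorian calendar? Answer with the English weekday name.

Sunday

Since JDN mod 7 = 6 (0 = Monday), the day is Sunday.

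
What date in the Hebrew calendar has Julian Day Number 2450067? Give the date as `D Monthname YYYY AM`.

22 Kislev 5756 AM

JDN 2450067 is 15 December 1995 in the Gregorian calendar.
In the Hebrew calendar that day is 22 Kislev 5756 AM.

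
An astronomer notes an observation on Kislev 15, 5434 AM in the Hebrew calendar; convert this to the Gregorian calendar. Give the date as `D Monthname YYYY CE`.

24 November 1673 CE

Julian Day Number of the source date = 2332439.
Converting JDN 2332439 to the Gregorian calendar gives 24 November 1673 CE.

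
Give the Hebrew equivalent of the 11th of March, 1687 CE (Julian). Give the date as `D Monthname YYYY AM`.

The source date corresponds to 21 March 1687 in the Gregorian calendar (JDN 2337304).
That day falls on 7 Nisan 5447 AM in the Hebrew calendar.

7 Nisan 5447 AM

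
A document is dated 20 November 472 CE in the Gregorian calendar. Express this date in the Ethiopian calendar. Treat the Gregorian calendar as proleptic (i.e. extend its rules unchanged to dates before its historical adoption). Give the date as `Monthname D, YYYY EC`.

Julian Day Number of the source date = 1893779.
Converting JDN 1893779 to the Ethiopian calendar gives 23 Hidar 465 EC.

Hidar 23, 465 EC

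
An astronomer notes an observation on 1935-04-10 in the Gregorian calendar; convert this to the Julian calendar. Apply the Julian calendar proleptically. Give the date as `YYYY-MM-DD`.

For dates in this range the Gregorian date is 13 days ahead of the Julian.
10 April 1935 Gregorian − 13 days → 28 March 1935 Julian.

1935-03-28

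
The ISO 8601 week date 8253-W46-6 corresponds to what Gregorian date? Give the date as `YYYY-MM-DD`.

ISO week 1 of 8253 is the week containing the first Thursday of 8253.
Week 46, day 6 (Saturday) lands on 8253-11-19.

8253-11-19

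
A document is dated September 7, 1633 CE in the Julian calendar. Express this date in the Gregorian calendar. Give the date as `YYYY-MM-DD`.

1633-09-17

The Julian–Gregorian offset here is 10 days (Julian trailing).
7 September 1633 Julian + 10 days → 17 September 1633 Gregorian.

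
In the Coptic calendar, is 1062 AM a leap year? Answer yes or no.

1062 mod 4 = 2; in the Coptic calendar a year is leap when year mod 4 = 3, so it is a common year.

no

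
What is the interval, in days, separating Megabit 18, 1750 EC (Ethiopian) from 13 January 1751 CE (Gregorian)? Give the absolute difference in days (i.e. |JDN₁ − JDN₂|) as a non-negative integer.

JDN of the first date = 2363240.
JDN of the second date = 2360612.
|2360612 − 2363240| = 2628.

2628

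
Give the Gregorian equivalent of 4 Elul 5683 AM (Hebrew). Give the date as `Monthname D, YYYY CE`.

Julian Day Number of the source date = 2423648.
Converting JDN 2423648 to the Gregorian calendar gives 16 August 1923 CE.

August 16, 1923 CE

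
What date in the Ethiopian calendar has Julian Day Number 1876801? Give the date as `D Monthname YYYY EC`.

The proleptic Gregorian equivalent of JDN 1876801 is 28 May 426.
In the Ethiopian calendar that day is 2 Sene 418 EC.

2 Sene 418 EC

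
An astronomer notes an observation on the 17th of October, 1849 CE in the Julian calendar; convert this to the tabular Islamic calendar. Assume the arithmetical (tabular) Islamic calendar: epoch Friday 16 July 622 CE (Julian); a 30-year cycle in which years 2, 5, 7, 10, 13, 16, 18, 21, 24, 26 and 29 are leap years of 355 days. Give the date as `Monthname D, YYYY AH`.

Julian Day Number of the source date = 2396695.
Converting JDN 2396695 to the tabular Islamic calendar gives 12 Dhu al-Hijjah 1265 AH.

Dhu al-Hijjah 12, 1265 AH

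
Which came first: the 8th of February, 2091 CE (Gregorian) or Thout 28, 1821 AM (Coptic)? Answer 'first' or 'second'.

first

Converting both to JDN: 2484821 vs 2489812; the smaller is the first.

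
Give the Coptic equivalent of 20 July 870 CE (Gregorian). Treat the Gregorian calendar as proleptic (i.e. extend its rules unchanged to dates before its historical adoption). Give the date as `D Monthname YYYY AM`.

Both dates share Julian Day Number 2039022; in the Coptic calendar that is 22 Epip 586 AM.

22 Epip 586 AM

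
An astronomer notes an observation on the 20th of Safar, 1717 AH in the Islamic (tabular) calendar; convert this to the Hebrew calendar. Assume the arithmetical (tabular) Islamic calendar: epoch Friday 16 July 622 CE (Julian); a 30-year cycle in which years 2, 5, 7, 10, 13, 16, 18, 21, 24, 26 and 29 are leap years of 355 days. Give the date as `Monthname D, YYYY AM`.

Av 20, 6047 AM

Julian Day Number of the source date = 2556582.
Converting JDN 2556582 to the Hebrew calendar gives 20 Av 6047 AM.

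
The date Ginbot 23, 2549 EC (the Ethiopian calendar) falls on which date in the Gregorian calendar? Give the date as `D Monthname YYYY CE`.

4 June 2557 CE

Julian Day Number of the source date = 2655140.
Converting JDN 2655140 to the Gregorian calendar gives 4 June 2557 CE.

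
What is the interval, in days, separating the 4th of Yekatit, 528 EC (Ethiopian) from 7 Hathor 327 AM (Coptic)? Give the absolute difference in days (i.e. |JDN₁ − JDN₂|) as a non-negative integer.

27306

JDN of the first date = 1916861.
JDN of the second date = 1944167.
|1944167 − 1916861| = 27306.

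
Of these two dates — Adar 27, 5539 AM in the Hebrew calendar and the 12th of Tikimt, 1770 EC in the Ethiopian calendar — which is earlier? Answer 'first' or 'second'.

second

First date → JDN 2370900; second date → JDN 2370389.
JDN 2370389 < JDN 2370900, so the second date is earlier.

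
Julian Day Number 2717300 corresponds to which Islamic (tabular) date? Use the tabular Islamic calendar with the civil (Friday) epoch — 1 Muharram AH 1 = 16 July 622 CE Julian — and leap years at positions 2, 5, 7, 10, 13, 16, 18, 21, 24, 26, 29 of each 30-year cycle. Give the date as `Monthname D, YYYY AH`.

JDN 2717300 is 13 August 2727 in the Gregorian calendar.
In the tabular Islamic calendar that day is Ramadan 4, 2170 AH.

Ramadan 4, 2170 AH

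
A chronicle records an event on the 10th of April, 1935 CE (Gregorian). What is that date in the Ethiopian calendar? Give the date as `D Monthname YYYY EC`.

Both dates share Julian Day Number 2427903; in the Ethiopian calendar that is 2 Miyazya 1927 EC.

2 Miyazya 1927 EC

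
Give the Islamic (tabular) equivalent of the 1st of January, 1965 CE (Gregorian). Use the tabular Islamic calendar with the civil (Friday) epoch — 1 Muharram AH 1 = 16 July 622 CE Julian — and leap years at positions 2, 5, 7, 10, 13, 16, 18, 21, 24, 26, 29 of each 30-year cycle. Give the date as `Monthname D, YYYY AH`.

Sha'ban 27, 1384 AH

Both dates share Julian Day Number 2438762; in the tabular Islamic calendar that is 27 Sha'ban 1384 AH.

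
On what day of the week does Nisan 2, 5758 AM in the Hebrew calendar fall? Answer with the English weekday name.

This is JDN 2450902 (29 March 1998 Gregorian).
Since JDN mod 7 = 6 (0 = Monday), the day is Sunday.

Sunday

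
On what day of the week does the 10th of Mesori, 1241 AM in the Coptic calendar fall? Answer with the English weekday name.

Thursday

In the proleptic Gregorian calendar this is 13 August 1525 (JDN 2278279).
JDN 2278279 mod 7 = 3, and JDN 0 was a Monday, so this is a Thursday.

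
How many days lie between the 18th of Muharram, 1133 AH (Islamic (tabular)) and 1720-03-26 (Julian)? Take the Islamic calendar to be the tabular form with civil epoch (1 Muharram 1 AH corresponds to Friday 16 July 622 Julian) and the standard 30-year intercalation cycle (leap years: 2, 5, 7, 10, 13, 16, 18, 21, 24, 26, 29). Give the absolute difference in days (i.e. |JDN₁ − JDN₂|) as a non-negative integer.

227

First date → JDN 2349600; second date → JDN 2349373.
The interval is |2349600 − 2349373| = 227 days.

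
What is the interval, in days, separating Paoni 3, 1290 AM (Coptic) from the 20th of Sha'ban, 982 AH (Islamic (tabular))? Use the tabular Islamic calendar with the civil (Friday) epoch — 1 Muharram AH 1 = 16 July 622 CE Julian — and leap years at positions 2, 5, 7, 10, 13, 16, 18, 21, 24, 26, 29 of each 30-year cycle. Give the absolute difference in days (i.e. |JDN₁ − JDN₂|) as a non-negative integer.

JDN of the first date = 2296109.
JDN of the second date = 2296300.
|2296300 − 2296109| = 191.

191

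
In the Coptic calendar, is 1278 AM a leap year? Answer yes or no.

no

1278 mod 4 = 2; in the Coptic calendar a year is leap when year mod 4 = 3, so it is a common year.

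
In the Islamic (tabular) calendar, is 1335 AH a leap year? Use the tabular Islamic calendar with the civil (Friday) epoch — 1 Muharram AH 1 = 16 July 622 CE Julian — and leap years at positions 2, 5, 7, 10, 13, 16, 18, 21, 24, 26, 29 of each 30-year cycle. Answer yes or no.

no

Year 1335 AH is year 15 of its 30-year cycle; leap positions are 2, 5, 7, 10, 13, 16, 18, 21, 24, 26, 29, so it is a common year (354 days).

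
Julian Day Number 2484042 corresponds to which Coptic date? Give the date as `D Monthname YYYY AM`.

The Gregorian equivalent of JDN 2484042 is 21 December 2088.
In the Coptic calendar that day is 12 Koiak 1805 AM.

12 Koiak 1805 AM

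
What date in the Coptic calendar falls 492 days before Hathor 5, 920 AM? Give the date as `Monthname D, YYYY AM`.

Epip 4, 918 AM

The starting date is JDN 2160759; 2160759 − 492 = 2160267.
JDN 2160267 corresponds to Epip 4, 918 AM.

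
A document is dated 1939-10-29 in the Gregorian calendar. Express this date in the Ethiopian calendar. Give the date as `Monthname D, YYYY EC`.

Tikimt 18, 1932 EC

Julian Day Number of the source date = 2429566.
Converting JDN 2429566 to the Ethiopian calendar gives 18 Tikimt 1932 EC.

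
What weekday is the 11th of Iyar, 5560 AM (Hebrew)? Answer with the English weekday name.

This is JDN 2378622 (6 May 1800 Gregorian).
2378622 ≡ 1 (mod 7); counting from Monday = 0 gives Tuesday.

Tuesday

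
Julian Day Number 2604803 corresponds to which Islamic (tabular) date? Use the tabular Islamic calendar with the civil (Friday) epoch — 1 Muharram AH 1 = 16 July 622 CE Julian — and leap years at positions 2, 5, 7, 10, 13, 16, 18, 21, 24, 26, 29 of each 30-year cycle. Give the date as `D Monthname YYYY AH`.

18 Rabi' al-Awwal 1853 AH

JDN 2604803 is 10 August 2419 in the Gregorian calendar.
In the tabular Islamic calendar that day is 18 Rabi' al-Awwal 1853 AH.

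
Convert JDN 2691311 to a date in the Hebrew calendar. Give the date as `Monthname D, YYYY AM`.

JDN 2691311 is 16 June 2656 in the Gregorian calendar.
In the Hebrew calendar that day is Tammuz 2, 6416 AM.

Tammuz 2, 6416 AM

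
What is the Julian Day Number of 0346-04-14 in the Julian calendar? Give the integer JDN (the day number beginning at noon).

In the proleptic Gregorian calendar the same day is 15 April 346.
JDN 2299161 is 15 October 1582 CE (Gregorian); the target day is −451623 days from there, so JDN = 1847538.

1847538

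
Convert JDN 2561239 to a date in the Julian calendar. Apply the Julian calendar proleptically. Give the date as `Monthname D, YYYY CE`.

April 16, 2300 CE

The Gregorian equivalent of JDN 2561239 is 2 May 2300.
In the Julian calendar that day is April 16, 2300 CE.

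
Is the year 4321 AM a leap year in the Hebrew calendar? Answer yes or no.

yes

Hebrew year 4321 is year 8 of its 19-year Metonic cycle; leap years are at positions 3, 6, 8, 11, 14, 17, 19, so it is a leap year (13 months).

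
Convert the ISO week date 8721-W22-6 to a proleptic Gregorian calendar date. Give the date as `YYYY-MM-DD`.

ISO week 1 of 8721 is the week containing the first Thursday of 8721.
Week 22, day 6 (Saturday) lands on 8721-06-04.

8721-06-04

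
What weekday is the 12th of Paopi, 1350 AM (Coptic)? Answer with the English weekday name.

Wednesday

This is JDN 2317793 (19 October 1633 Gregorian).
2317793 ≡ 2 (mod 7); counting from Monday = 0 gives Wednesday.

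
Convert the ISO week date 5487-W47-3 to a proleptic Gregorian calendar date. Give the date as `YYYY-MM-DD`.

5487-11-23

ISO week 1 of 5487 is the week containing the first Thursday of 5487.
Week 47, day 3 (Wednesday) lands on 5487-11-23.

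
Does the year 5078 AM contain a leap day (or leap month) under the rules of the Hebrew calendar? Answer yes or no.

Hebrew year 5078 is year 5 of its 19-year Metonic cycle; leap years are at positions 3, 6, 8, 11, 14, 17, 19, so it is a common year (12 months).

no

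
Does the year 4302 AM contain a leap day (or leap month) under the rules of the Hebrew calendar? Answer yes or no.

yes

Hebrew year 4302 is year 8 of its 19-year Metonic cycle; leap years are at positions 3, 6, 8, 11, 14, 17, 19, so it is a leap year (13 months).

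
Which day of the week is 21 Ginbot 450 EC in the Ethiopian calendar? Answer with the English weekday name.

In the proleptic Gregorian calendar this is 17 May 458 (JDN 1888478).
JDN 1888478 mod 7 = 4, and JDN 0 was a Monday, so this is a Friday.

Friday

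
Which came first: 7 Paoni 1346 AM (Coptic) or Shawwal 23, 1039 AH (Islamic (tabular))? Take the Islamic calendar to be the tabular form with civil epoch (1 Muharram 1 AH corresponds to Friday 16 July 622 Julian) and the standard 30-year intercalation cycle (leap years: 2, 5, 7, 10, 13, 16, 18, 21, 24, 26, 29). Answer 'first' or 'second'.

second

First date → JDN 2316567; second date → JDN 2316561.
JDN 2316561 < JDN 2316567, so the second date is earlier.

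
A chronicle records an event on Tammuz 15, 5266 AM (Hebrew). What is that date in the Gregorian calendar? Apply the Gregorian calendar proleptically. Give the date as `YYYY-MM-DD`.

Both dates share Julian Day Number 2271312; in the Gregorian calendar that is 17 July 1506 CE.

1506-07-17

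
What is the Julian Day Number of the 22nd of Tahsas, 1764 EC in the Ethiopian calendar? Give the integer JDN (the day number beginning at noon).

In the Gregorian calendar the same day is 30 December 1771.
JDN 2299161 is 15 October 1582 CE (Gregorian); the target day is +69107 days from there, so JDN = 2368268.

2368268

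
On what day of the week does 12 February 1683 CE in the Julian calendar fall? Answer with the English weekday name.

In the Gregorian calendar this is 22 February 1683 (JDN 2335816).
2335816 ≡ 0 (mod 7); counting from Monday = 0 gives Monday.

Monday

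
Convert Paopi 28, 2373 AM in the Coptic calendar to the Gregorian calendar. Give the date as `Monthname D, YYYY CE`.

November 12, 2656 CE

Both dates share Julian Day Number 2691460; in the Gregorian calendar that is 12 November 2656 CE.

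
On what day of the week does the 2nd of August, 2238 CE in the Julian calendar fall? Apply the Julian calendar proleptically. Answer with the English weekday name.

Friday

Equivalently 17 August 2238 Gregorian, JDN 2538701.
2538701 ≡ 4 (mod 7); counting from Monday = 0 gives Friday.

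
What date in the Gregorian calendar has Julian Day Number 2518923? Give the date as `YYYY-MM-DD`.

Counting from JDN 2299161 = 15 Oct 1582 gives an offset of 219762 days.

2184-06-22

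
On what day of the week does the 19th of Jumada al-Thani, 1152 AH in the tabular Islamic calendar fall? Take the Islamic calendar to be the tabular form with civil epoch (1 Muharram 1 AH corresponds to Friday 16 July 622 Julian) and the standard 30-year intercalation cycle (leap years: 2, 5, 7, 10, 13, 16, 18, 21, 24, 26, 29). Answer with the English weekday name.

Wednesday

Equivalently 23 September 1739 Gregorian, JDN 2356482.
JDN 2356482 mod 7 = 2, and JDN 0 was a Monday, so this is a Wednesday.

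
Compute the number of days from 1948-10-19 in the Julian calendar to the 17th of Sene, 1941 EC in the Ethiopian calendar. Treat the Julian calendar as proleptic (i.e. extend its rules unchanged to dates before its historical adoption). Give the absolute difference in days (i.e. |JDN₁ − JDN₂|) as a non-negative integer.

235

JDN of the first date = 2432857.
JDN of the second date = 2433092.
|2433092 − 2432857| = 235.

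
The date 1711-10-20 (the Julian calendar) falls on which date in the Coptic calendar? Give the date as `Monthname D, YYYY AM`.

Julian Day Number of the source date = 2346293.
Converting JDN 2346293 to the Coptic calendar gives 22 Paopi 1428 AM.

Paopi 22, 1428 AM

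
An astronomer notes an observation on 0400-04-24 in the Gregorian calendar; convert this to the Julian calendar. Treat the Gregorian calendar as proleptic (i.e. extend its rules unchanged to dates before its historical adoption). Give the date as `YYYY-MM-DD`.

The Julian–Gregorian offset here is 1 day (Julian trailing).
24 April 400 Gregorian − 1 day → 23 April 400 Julian.

0400-04-23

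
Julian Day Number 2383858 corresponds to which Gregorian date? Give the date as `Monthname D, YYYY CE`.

JDN 2451545 is 1 Jan 2000; 2383858 is −67687 days from there.

September 6, 1814 CE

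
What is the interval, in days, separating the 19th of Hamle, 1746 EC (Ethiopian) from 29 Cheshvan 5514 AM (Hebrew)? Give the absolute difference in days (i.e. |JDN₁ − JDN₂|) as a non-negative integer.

240

First date → JDN 2361900; second date → JDN 2361660.
The interval is |2361900 − 2361660| = 240 days.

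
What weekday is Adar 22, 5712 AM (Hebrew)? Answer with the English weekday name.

Wednesday

This is JDN 2434091 (19 March 1952 Gregorian).
2434091 ≡ 2 (mod 7); counting from Monday = 0 gives Wednesday.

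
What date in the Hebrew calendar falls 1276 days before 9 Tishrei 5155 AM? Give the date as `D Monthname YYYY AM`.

The starting date is JDN 2230463; 2230463 − 1276 = 2229187.
JDN 2229187 corresponds to 2 Nisan 5151 AM.

2 Nisan 5151 AM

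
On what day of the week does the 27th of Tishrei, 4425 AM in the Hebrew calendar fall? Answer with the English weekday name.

In the proleptic Gregorian calendar this is 25 September 664 (JDN 1963849).
JDN 1963849 mod 7 = 6, and JDN 0 was a Monday, so this is a Sunday.

Sunday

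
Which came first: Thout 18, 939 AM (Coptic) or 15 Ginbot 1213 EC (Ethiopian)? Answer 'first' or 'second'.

second

Converting both to JDN: 2167651 vs 2167158; the smaller is the second.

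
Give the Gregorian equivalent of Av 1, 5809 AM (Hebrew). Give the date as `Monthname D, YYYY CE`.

July 30, 2049 CE

Julian Day Number of the source date = 2469653.
Converting JDN 2469653 to the Gregorian calendar gives 30 July 2049 CE.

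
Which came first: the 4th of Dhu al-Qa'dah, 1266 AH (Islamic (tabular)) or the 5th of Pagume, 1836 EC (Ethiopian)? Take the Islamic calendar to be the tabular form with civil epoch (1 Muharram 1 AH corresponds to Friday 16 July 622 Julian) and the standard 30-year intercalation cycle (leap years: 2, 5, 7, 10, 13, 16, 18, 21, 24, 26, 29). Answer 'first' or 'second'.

second

Converting both to JDN: 2397012 vs 2394819; the smaller is the second.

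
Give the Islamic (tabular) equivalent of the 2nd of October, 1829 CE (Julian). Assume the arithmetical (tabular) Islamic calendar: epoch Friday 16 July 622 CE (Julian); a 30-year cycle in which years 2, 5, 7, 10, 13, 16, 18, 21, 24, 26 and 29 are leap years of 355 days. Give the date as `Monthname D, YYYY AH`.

Rabi' al-Thani 15, 1245 AH

The source date corresponds to 14 October 1829 in the Gregorian calendar (JDN 2389375).
That day falls on 15 Rabi' al-Thani 1245 AH in the tabular Islamic calendar.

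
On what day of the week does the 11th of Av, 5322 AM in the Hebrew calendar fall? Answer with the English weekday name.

Monday

This is JDN 2291772 (23 July 1562 Gregorian).
Since JDN mod 7 = 0 (0 = Monday), the day is Monday.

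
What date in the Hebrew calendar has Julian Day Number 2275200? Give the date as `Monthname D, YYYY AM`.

Adar II 5, 5277 AM

JDN 2275200 is 9 March 1517 in the proleptic Gregorian calendar.
In the Hebrew calendar that day is Adar II 5, 5277 AM.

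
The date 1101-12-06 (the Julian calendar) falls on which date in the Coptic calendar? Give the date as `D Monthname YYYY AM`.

The source date corresponds to 13 December 1101 in the proleptic Gregorian calendar (JDN 2123538).
That day falls on 10 Koiak 818 AM in the Coptic calendar.

10 Koiak 818 AM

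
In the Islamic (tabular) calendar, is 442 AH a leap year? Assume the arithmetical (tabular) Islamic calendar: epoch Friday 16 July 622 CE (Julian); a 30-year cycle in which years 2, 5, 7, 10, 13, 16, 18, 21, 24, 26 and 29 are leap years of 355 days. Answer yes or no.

no

Year 442 AH is year 22 of its 30-year cycle; leap positions are 2, 5, 7, 10, 13, 16, 18, 21, 24, 26, 29, so it is a common year (354 days).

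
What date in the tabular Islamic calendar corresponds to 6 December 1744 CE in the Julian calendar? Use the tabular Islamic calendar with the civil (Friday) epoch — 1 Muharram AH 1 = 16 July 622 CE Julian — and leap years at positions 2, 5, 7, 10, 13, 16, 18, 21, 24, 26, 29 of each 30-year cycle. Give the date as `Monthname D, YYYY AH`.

Both dates share Julian Day Number 2358394; in the tabular Islamic calendar that is 12 Dhu al-Qa'dah 1157 AH.

Dhu al-Qa'dah 12, 1157 AH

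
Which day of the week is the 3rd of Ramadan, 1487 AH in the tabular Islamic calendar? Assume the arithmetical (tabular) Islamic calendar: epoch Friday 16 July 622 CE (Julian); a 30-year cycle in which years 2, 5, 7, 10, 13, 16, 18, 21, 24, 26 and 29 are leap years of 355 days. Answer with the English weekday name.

In the Gregorian calendar this is 12 December 2064 (JDN 2475267).
Since JDN mod 7 = 4 (0 = Monday), the day is Friday.

Friday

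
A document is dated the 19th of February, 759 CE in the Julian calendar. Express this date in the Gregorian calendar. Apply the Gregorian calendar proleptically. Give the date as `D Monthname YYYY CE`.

For dates in this range the Gregorian date is 4 days ahead of the Julian.
19 February 759 Julian + 4 days → 23 February 759 Gregorian.

23 February 759 CE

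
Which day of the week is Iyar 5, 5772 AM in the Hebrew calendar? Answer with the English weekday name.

This is JDN 2456045 (27 April 2012 Gregorian).
JDN 2456045 mod 7 = 4, and JDN 0 was a Monday, so this is a Friday.

Friday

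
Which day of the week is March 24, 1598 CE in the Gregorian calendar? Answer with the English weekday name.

Tuesday

Since JDN mod 7 = 1 (0 = Monday), the day is Tuesday.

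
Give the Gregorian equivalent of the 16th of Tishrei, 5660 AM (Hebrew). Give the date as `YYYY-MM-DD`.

1899-09-20

Julian Day Number of the source date = 2414918.
Converting JDN 2414918 to the Gregorian calendar gives 20 September 1899 CE.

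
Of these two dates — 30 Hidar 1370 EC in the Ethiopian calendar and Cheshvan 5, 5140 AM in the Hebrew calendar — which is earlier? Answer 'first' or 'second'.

first

First date → JDN 2224337; second date → JDN 2225026.
JDN 2224337 < JDN 2225026, so the first date is earlier.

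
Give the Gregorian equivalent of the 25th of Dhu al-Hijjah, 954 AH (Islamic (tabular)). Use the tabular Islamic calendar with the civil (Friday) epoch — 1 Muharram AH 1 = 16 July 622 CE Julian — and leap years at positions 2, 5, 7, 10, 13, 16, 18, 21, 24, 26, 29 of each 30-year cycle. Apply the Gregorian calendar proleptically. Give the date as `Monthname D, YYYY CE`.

Both dates share Julian Day Number 2286500; in the Gregorian calendar that is 15 February 1548 CE.

February 15, 1548 CE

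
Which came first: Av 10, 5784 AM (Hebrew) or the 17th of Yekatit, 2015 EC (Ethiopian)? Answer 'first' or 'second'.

The two dates have Julian Day Numbers 2460537 and 2460000 respectively.
Since 2460000 < 2460537, the second date comes first.

second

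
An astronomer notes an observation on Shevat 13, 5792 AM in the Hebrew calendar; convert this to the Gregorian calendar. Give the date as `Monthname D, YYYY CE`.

Julian Day Number of the source date = 2463258.
Converting JDN 2463258 to the Gregorian calendar gives 26 January 2032 CE.

January 26, 2032 CE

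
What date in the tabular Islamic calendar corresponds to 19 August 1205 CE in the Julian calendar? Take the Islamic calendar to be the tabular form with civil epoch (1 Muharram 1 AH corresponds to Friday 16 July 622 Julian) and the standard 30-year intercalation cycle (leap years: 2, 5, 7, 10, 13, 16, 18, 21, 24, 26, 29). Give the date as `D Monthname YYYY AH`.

Julian Day Number of the source date = 2161415.
Converting JDN 2161415 to the tabular Islamic calendar gives 2 Muharram 602 AH.

2 Muharram 602 AH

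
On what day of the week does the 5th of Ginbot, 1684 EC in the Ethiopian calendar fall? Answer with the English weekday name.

This is JDN 2339181 (10 May 1692 Gregorian).
2339181 ≡ 5 (mod 7); counting from Monday = 0 gives Saturday.

Saturday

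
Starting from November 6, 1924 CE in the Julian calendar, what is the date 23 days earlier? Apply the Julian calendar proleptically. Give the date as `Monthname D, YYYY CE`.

October 14, 1924 CE

JDN of November 6, 1924 CE = 2424109.
2424109 − 23 = 2424086.
JDN 2424086 in the Julian calendar is October 14, 1924 CE.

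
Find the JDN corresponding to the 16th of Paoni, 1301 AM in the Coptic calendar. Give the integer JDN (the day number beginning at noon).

2300140

In the Gregorian calendar the same day is 20 June 1585.
JDN 2400001 is 17 November 1858 CE (Gregorian), MJD 0; the target day is −99861 days from there, so JDN = 2300140.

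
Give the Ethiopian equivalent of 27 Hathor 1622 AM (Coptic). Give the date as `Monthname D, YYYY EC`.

The source date corresponds to 6 December 1905 in the Gregorian calendar (JDN 2417186).
That day falls on 27 Hidar 1898 EC in the Ethiopian calendar.

Hidar 27, 1898 EC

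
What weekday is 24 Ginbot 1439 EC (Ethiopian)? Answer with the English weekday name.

Friday

This is JDN 2249713 (28 May 1447 Gregorian).
2249713 ≡ 4 (mod 7); counting from Monday = 0 gives Friday.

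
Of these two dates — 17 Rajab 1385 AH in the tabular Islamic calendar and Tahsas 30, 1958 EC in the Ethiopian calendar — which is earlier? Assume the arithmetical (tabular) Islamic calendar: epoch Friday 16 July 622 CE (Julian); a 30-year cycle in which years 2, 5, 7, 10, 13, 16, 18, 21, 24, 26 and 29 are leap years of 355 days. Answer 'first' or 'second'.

first

First date → JDN 2439076; second date → JDN 2439134.
JDN 2439076 < JDN 2439134, so the first date is earlier.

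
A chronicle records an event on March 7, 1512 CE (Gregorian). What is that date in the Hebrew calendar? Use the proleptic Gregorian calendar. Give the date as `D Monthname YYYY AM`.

Julian Day Number of the source date = 2273372.
Converting JDN 2273372 to the Hebrew calendar gives 9 Adar 5272 AM.

9 Adar 5272 AM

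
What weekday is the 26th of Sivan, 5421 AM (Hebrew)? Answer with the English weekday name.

This is JDN 2327902 (23 June 1661 Gregorian).
2327902 ≡ 3 (mod 7); counting from Monday = 0 gives Thursday.

Thursday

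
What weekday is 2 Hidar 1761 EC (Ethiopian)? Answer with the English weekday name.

Wednesday

Equivalently 9 November 1768 Gregorian, JDN 2367122.
Since JDN mod 7 = 2 (0 = Monday), the day is Wednesday.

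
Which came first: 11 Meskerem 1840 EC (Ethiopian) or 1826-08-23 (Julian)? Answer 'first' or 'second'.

second

The two dates have Julian Day Numbers 2395926 and 2388239 respectively.
Since 2388239 < 2395926, the second date comes first.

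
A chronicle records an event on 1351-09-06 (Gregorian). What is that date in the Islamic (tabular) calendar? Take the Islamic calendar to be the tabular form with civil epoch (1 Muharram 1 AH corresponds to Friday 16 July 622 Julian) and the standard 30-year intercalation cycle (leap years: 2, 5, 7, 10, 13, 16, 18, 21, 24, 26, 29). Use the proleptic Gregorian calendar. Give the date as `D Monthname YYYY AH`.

6 Rajab 752 AH

Both dates share Julian Day Number 2214751; in the tabular Islamic calendar that is 6 Rajab 752 AH.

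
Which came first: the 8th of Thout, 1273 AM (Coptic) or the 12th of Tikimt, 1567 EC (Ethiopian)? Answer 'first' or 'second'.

Converting both to JDN: 2289635 vs 2296243; the smaller is the first.

first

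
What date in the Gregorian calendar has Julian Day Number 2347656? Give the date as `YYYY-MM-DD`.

1715-07-25

Counting from JDN 2299161 = 15 Oct 1582 gives an offset of 48495 days.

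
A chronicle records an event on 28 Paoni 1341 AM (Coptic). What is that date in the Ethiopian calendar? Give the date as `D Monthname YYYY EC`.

Julian Day Number of the source date = 2314762.
Converting JDN 2314762 to the Ethiopian calendar gives 28 Sene 1617 EC.

28 Sene 1617 EC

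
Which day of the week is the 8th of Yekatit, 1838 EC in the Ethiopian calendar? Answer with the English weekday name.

Saturday

In the Gregorian calendar this is 14 February 1846 (JDN 2395342).
Since JDN mod 7 = 5 (0 = Monday), the day is Saturday.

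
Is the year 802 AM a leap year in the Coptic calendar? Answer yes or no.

802 mod 4 = 2; in the Coptic calendar a year is leap when year mod 4 = 3, so it is a common year.

no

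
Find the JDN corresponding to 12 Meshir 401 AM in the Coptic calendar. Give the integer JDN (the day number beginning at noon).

Equivalently 9 February 685 (proleptic Gregorian).
JDN 2451545 is 1 January 2000 CE (Gregorian); the target day is −480254 days from there, so JDN = 1971291.

1971291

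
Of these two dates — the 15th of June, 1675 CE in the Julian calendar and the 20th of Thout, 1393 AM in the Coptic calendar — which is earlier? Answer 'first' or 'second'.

first

The two dates have Julian Day Numbers 2333017 and 2333477 respectively.
Since 2333017 < 2333477, the first date comes first.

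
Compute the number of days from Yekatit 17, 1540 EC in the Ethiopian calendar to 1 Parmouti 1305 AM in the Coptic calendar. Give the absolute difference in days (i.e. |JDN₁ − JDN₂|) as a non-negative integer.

First date → JDN 2286507; second date → JDN 2301526.
The interval is |2286507 − 2301526| = 15019 days.

15019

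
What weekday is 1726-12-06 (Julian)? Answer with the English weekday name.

Tuesday

In the Gregorian calendar this is 17 December 1726 (JDN 2351819).
JDN 2351819 mod 7 = 1, and JDN 0 was a Monday, so this is a Tuesday.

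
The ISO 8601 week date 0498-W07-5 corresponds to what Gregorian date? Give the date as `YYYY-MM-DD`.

0498-02-14

ISO week 1 of 498 is the week containing the first Thursday of 498.
Week 7, day 5 (Friday) lands on 0498-02-14.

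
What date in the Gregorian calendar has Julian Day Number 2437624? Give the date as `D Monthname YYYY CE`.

JDN 2451545 is 1 Jan 2000; 2437624 is −13921 days from there.

20 November 1961 CE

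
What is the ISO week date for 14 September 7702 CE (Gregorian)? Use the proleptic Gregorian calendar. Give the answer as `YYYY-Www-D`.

7702-W37-4

The weekday is Thursday (ISO weekday 4).
That Thursday belongs to ISO week 37 of ISO year 7702.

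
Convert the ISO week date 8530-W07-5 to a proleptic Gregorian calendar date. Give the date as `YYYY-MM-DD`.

ISO week 1 of 8530 is the week containing the first Thursday of 8530.
Week 7, day 5 (Friday) lands on 8530-02-17.

8530-02-17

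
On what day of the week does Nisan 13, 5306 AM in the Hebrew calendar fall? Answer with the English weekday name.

This is JDN 2285809 (26 March 1546 Gregorian).
JDN 2285809 mod 7 = 1, and JDN 0 was a Monday, so this is a Tuesday.

Tuesday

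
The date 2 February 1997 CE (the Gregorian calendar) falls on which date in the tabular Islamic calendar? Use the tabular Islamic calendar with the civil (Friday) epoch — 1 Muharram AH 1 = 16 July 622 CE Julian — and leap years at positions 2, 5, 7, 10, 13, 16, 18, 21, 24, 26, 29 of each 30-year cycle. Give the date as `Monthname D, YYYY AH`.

Ramadan 24, 1417 AH

Both dates share Julian Day Number 2450482; in the tabular Islamic calendar that is 24 Ramadan 1417 AH.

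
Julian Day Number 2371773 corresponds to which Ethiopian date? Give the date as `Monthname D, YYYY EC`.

Hamle 30, 1773 EC

The Gregorian equivalent of JDN 2371773 is 4 August 1781.
In the Ethiopian calendar that day is Hamle 30, 1773 EC.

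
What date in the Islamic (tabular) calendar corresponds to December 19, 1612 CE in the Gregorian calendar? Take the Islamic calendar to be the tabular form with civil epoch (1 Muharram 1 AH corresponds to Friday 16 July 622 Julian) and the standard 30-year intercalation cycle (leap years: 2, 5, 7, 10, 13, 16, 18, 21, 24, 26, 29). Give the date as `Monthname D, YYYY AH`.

Shawwal 25, 1021 AH

Julian Day Number of the source date = 2310184.
Converting JDN 2310184 to the tabular Islamic calendar gives 25 Shawwal 1021 AH.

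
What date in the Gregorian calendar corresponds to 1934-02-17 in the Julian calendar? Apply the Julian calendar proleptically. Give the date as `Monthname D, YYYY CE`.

The Julian–Gregorian offset here is 13 days (Julian trailing).
17 February 1934 Julian + 13 days → 2 March 1934 Gregorian.

March 2, 1934 CE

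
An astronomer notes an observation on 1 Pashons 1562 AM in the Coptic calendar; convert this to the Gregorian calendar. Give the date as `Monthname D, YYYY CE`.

May 8, 1846 CE

Julian Day Number of the source date = 2395425.
Converting JDN 2395425 to the Gregorian calendar gives 8 May 1846 CE.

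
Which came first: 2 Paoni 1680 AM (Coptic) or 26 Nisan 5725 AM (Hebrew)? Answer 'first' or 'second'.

first

The two dates have Julian Day Numbers 2438556 and 2438879 respectively.
Since 2438556 < 2438879, the first date comes first.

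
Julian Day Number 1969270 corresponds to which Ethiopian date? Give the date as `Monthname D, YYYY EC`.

JDN 1969270 is 30 July 679 in the proleptic Gregorian calendar.
In the Ethiopian calendar that day is Nehase 3, 671 EC.

Nehase 3, 671 EC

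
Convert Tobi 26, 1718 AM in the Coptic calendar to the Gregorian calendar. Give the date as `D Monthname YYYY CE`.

3 February 2002 CE

Julian Day Number of the source date = 2452309.
Converting JDN 2452309 to the Gregorian calendar gives 3 February 2002 CE.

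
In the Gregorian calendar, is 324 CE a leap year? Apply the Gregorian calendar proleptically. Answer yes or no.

yes

324 is divisible by 4 and not by 100, so it is a leap year.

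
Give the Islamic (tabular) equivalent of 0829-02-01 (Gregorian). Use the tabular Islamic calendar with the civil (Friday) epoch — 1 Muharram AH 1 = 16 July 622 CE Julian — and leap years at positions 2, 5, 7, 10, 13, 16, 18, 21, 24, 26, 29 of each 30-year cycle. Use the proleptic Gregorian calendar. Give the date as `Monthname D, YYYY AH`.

Dhu al-Qa'dah 18, 213 AH

Both dates share Julian Day Number 2023878; in the tabular Islamic calendar that is 18 Dhu al-Qa'dah 213 AH.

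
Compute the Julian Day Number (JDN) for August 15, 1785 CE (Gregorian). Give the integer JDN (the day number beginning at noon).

2373245

JDN 2400001 is 17 November 1858 CE (Gregorian), MJD 0; the target day is −26756 days from there, so JDN = 2373245.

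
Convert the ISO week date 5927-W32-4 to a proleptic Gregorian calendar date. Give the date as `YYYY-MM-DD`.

5927-08-11

ISO week 1 of 5927 is the week containing the first Thursday of 5927.
Week 32, day 4 (Thursday) lands on 5927-08-11.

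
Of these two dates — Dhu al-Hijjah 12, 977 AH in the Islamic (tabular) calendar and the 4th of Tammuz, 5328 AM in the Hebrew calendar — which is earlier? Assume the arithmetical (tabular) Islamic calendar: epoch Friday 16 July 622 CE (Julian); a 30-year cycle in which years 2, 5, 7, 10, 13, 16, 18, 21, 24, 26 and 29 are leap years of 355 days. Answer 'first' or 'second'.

Converting both to JDN: 2294638 vs 2293951; the smaller is the second.

second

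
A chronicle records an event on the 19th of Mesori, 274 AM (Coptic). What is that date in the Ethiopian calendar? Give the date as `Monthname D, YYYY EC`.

Both dates share Julian Day Number 1925091; in the Ethiopian calendar that is 19 Nehase 550 EC.

Nehase 19, 550 EC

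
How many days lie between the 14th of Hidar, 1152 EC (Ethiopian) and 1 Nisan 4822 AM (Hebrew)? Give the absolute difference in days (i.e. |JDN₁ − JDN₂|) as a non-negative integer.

First date → JDN 2144697; second date → JDN 2109026.
The interval is |2144697 − 2109026| = 35671 days.

35671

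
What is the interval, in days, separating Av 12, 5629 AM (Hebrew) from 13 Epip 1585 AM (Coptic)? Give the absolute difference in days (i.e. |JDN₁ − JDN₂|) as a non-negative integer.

1

JDN of the first date = 2403899.
JDN of the second date = 2403898.
|2403898 − 2403899| = 1.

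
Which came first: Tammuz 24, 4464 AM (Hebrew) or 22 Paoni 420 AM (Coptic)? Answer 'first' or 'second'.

First date → JDN 1978376; second date → JDN 1978361.
JDN 1978361 < JDN 1978376, so the second date is earlier.

second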